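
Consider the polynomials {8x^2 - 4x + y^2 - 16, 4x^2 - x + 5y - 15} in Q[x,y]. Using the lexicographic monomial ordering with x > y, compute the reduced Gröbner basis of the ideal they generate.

G = {x - 1/2y^2 + 5y - 7, y^4 - 20y^3 + 255/2y^2 - 270y + 174}

f_1 = 8x^2 - 4x + y^2 - 16, LT = x^2.
f_2 = 4x^2 - x + 5y - 15, LT = x^2.

S(f_1,f_2): lcm = x^2. S = -1/4x + 1/8y^2 - 5/4y + 7/4.
  reduce S modulo (f_1, f_2):
  remainder -1/4x + 1/8y^2 - 5/4y + 7/4 ≠ 0; add g_3 = -1/4x + 1/8y^2 - 5/4y + 7/4 to the basis.

S(f_1,g_3): lcm = x^2. S = 1/2xy^2 - 5xy + 13/2x + 1/8y^2 - 2.
  reduce S modulo (f_1, f_2, g_3):
  remainder 1/4y^4 - 5y^3 + 255/8y^2 - 135/2y + 87/2 ≠ 0; add g_4 = 1/4y^4 - 5y^3 + 255/8y^2 - 135/2y + 87/2 to the basis.

The other S-polynomials (S(f_2,g_3), S(f_1,g_4), S(f_2,g_4), S(g_3,g_4)) all reduce to 0 modulo the current basis, so we have a Gröbner basis.
Inter-reduce: drop elements whose leading term is divisible by another's, tail-reduce, and make monic.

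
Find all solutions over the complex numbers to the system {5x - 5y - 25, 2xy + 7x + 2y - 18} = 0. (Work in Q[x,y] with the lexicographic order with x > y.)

{(-7/2, -17/2), (4, -1)}

Compute a lex Gröbner basis by Buchberger's algorithm.
f_1 = 5x - 5y - 25, LT = x.
f_2 = 2xy + 7x + 2y - 18, LT = xy.

S(f_1,f_2): lcm = xy. S = -\tfrac{7}{2}x - y^{2} - 6y + 9.
  reduce S modulo (f_1, f_2):
  remainder -y^{2} - \tfrac{19}{2}y - \tfrac{17}{2} ≠ 0; add h_3 = -y^{2} - \tfrac{19}{2}y - \tfrac{17}{2} to the basis.

The other S-polynomials (S(f_1,h_3), S(f_2,h_3)) all reduce to 0 modulo the current basis, so we have a Gröbner basis.
Inter-reduce: drop elements whose leading term is divisible by another's, tail-reduce, and make monic.
Reduced Gröbner basis: {x - y - 5, y^{2} + \tfrac{19}{2}y + \tfrac{17}{2}}.

From the last basis element, y^{2} + \tfrac{19}{2}y + \tfrac{17}{2} = 0, so y takes values in {-17/2, -1}. Each choice, substituted upward through the basis, yields the corresponding point(s) of the solution set.
  y = -17/2: the earlier basis element becomes x + \tfrac{7}{2} = 0, giving x = -7/2 — point (-7/2, -17/2).
  y = -1: the earlier basis element becomes x - 4 = 0, giving x = 4 — point (4, -1).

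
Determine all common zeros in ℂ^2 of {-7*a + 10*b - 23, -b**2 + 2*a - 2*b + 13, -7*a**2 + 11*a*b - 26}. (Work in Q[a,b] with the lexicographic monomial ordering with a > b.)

{(1, 3)}

Compute a lex Gröbner basis by Buchberger's algorithm.
f_1 = -7*a + 10*b - 23, LT = a.
f_2 = 2*a - b**2 - 2*b + 13, LT = a.
f_3 = -7*a**2 + 11*a*b - 26, LT = a**2.

S(f_1,f_2): lcm = a. S = 1/2*b**2 - 3/7*b - 45/14.
  leading term b**2: no divisor's leading term divides it; move 1/2*b**2 to the remainder.
  leading term b: no divisor's leading term divides it; move -3/7*b to the remainder.
  leading term 1: no divisor's leading term divides it; move -45/14 to the remainder.
  remainder 1/2*b**2 - 3/7*b - 45/14 ≠ 0; add h_4 = 1/2*b**2 - 3/7*b - 45/14 to the basis.

S(f_1,f_3): lcm = a**2. S = 1/7*a*b + 23/7*a - 26/7.
  leading term a*b: subtract (-1/49*b)·f_1 from 1/7*a*b + 23/7*a - 26/7 → 23/7*a + 10/49*b**2 - 23/49*b - 26/7
  leading term a: subtract (-23/49)·f_1 from 23/7*a + 10/49*b**2 - 23/49*b - 26/7 → 10/49*b**2 + 207/49*b - 711/49
  leading term b**2: subtract (20/49)·h_4 from 10/49*b**2 + 207/49*b - 711/49 → 1509/343*b - 4527/343
  leading term b: no divisor's leading term divides it; move 1509/343*b to the remainder.
  leading term 1: no divisor's leading term divides it; move -4527/343 to the remainder.
  remainder 1509/343*b - 4527/343 ≠ 0; add h_5 = 1509/343*b - 4527/343 to the basis.

The other S-polynomials (S(f_2,f_3), S(f_1,h_4), S(f_2,h_4), S(f_3,h_4), S(f_1,h_5), S(f_2,h_5), S(f_3,h_5), S(h_4,h_5)) all reduce to 0 modulo the current basis, so we have a Gröbner basis.
Inter-reduce: drop elements whose leading term is divisible by another's, tail-reduce, and make monic.
Reduced Gröbner basis: {a - 1, b - 3}.

A lex Gröbner basis eliminates variables successively. Here b - 3 depends only on b, with roots {3}; lifting each root through the earlier basis elements recovers the full solutions.
  b = 3: the earlier basis element becomes a - 1 = 0, giving a = 1 — point (1, 3).
Check: every point annihilates each of the original generators.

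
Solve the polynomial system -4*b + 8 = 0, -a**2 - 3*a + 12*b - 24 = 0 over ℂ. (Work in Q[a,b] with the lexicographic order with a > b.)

{(-3, 2), (0, 2)}

Compute a lex Gröbner basis by Buchberger's algorithm.
f_1 = -4*b + 8, LT = b.
f_2 = -a**2 - 3*a + 12*b - 24, LT = a**2.

S(f_1,f_2): leading monomials are coprime, so the S-polynomial reduces to 0 (Buchberger's first criterion).
Every S-polynomial of the final basis reduces to 0, so we have a Gröbner basis.
Inter-reduce: drop elements whose leading term is divisible by another's, tail-reduce, and make monic.
Reduced Gröbner basis: {a**2 + 3*a, b - 2}.

Elimination: the polynomial b - 2 lies in the elimination ideal for b, so b ∈ {2}. For each such b, the remaining basis elements (now univariate) give the rest of the solution.
  b = 2: the earlier basis element becomes a**2 + 3*a = 0, giving a = -3, 0 — points (-3, 2), (0, 2).
Substituting each solution back into the original system confirms all equations vanish.
Zero-dimensionality of the ideal guarantees finitely many solutions over ℂ.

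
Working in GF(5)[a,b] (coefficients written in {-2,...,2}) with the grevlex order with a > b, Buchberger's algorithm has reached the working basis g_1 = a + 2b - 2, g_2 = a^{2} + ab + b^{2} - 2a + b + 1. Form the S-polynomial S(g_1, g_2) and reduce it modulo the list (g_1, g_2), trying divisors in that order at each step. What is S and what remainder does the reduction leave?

lcm(LM(g_1), LM(g_2)) = a^{2}.
S = (lcm/LT(g_1))·g_1 − (lcm/LT(g_2))·g_2 = ab - b^{2} - b - 1.
Reduce S modulo (g_1, g_2) in that order:
  leading term ab: subtract (b)·g_1 from ab - b^{2} - b - 1 → 2b^{2} + b - 1
  leading term b^{2}: no divisor's leading term divides it; move 2b^{2} to the remainder.
  leading term b: no divisor's leading term divides it; move b to the remainder.
  leading term 1: no divisor's leading term divides it; move -1 to the remainder.
The remainder 2b^{2} + b - 1 is nonzero, so it would be added as the next basis element.

S(g_1, g_2) = ab - b^{2} - b - 1; remainder on division = 2b^{2} + b - 1.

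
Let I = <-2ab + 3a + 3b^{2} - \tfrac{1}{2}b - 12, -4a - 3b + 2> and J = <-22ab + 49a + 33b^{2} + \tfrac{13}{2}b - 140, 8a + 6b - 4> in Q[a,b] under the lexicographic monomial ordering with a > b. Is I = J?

Two ideals are equal iff their reduced Gröbner bases coincide (the reduced basis is unique for a fixed ordering).
Buchberger on the first generating set:
f_1 = -2ab + 3a + 3b^{2} - \tfrac{1}{2}b - 12, LT = ab.
f_2 = -4a - 3b + 2, LT = a.

S(f_1,f_2): lcm = ab. S = -\tfrac{3}{2}a - \tfrac{9}{4}b^{2} + \tfrac{3}{4}b + 6.
  leading term a: subtract (\tfrac{3}{8})·f_2 from -\tfrac{3}{2}a - \tfrac{9}{4}b^{2} + \tfrac{3}{4}b + 6 → -\tfrac{9}{4}b^{2} + \tfrac{15}{8}b + \tfrac{21}{4}
  leading term b^{2}: no divisor's leading term divides it; move -\tfrac{9}{4}b^{2} to the remainder.
  leading term b: no divisor's leading term divides it; move \tfrac{15}{8}b to the remainder.
  leading term 1: no divisor's leading term divides it; move \tfrac{21}{4} to the remainder.
  remainder -\tfrac{9}{4}b^{2} + \tfrac{15}{8}b + \tfrac{21}{4} ≠ 0; add g_3 = -\tfrac{9}{4}b^{2} + \tfrac{15}{8}b + \tfrac{21}{4} to the basis.

The other S-polynomials (S(f_1,g_3), S(f_2,g_3)) all reduce to 0 modulo the current basis, so we have a Gröbner basis.
Inter-reduce: drop elements whose leading term is divisible by another's, tail-reduce, and make monic.
Reduced Gröbner basis: {a + \tfrac{3}{4}b - \tfrac{1}{2}, b^{2} - \tfrac{5}{6}b - \tfrac{7}{3}}.

Buchberger on the second generating set:
h_1 = -22ab + 49a + 33b^{2} + \tfrac{13}{2}b - 140, LT = ab.
h_2 = 8a + 6b - 4, LT = a.

S(h_1,h_2): lcm = ab. S = -\tfrac{49}{22}a - \tfrac{9}{4}b^{2} + \tfrac{9}{44}b + \tfrac{70}{11}.
  leading term a: subtract (-\tfrac{49}{176})·h_2 from -\tfrac{49}{22}a - \tfrac{9}{4}b^{2} + \tfrac{9}{44}b + \tfrac{70}{11} → -\tfrac{9}{4}b^{2} + \tfrac{15}{8}b + \tfrac{21}{4}
  leading term b^{2}: no divisor's leading term divides it; move -\tfrac{9}{4}b^{2} to the remainder.
  leading term b: no divisor's leading term divides it; move \tfrac{15}{8}b to the remainder.
  leading term 1: no divisor's leading term divides it; move \tfrac{21}{4} to the remainder.
  remainder -\tfrac{9}{4}b^{2} + \tfrac{15}{8}b + \tfrac{21}{4} ≠ 0; add k_3 = -\tfrac{9}{4}b^{2} + \tfrac{15}{8}b + \tfrac{21}{4} to the basis.

The other S-polynomials (S(h_1,k_3), S(h_2,k_3)) all reduce to 0 modulo the current basis, so we have a Gröbner basis.
Inter-reduce: drop elements whose leading term is divisible by another's, tail-reduce, and make monic.
Reduced Gröbner basis: {a + \tfrac{3}{4}b - \tfrac{1}{2}, b^{2} - \tfrac{5}{6}b - \tfrac{7}{3}}.

Same reduced basis, so the two generating sets span the same ideal.

Yes, the ideals are equal.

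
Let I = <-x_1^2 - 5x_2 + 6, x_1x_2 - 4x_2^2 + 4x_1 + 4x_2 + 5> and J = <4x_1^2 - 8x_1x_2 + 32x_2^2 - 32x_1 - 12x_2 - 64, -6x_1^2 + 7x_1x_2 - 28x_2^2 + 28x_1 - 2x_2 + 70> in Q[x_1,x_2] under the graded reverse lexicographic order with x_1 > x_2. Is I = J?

For a fixed monomial order, each ideal has a unique reduced Gröbner basis; comparing bases decides equality.
Buchberger on the first generating set:
f_1 = -x_1^2 - 5x_2 + 6, LT = x_1^2.
f_2 = x_1x_2 - 4x_2^2 + 4x_1 + 4x_2 + 5, LT = x_1x_2.

S(f_1,f_2): lcm = x_1^2x_2. S = 4x_1x_2^2 - 4x_1^2 - 4x_1x_2 + 5x_2^2 - 5x_1 - 6x_2.
  leading term x_1x_2^2: subtract (4x_2)·f_2 from 4x_1x_2^2 - 4x_1^2 - 4x_1x_2 + 5x_2^2 - 5x_1 - 6x_2 → 16x_2^3 - 4x_1^2 - 20x_1x_2 - 11x_2^2 - 5x_1 - 26x_2
  leading term x_2^3: no divisor's leading term divides it; move 16x_2^3 to the remainder.
  leading term x_1^2: subtract (4)·f_1 from -4x_1^2 - 20x_1x_2 - 11x_2^2 - 5x_1 - 26x_2 → -20x_1x_2 - 11x_2^2 - 5x_1 - 6x_2 - 24
  leading term x_1x_2: subtract (-20)·f_2 from -20x_1x_2 - 11x_2^2 - 5x_1 - 6x_2 - 24 → -91x_2^2 + 75x_1 + 74x_2 + 76
  leading term x_2^2: no divisor's leading term divides it; move -91x_2^2 to the remainder.
  leading term x_1: no divisor's leading term divides it; move 75x_1 to the remainder.
  leading term x_2: no divisor's leading term divides it; move 74x_2 to the remainder.
  leading term 1: no divisor's leading term divides it; move 76 to the remainder.
  remainder 16x_2^3 - 91x_2^2 + 75x_1 + 74x_2 + 76 ≠ 0; add g_3 = 16x_2^3 - 91x_2^2 + 75x_1 + 74x_2 + 76 to the basis.

The other S-polynomials (S(f_1,g_3), S(f_2,g_3)) all reduce to 0 modulo the current basis, so we have a Gröbner basis.
Inter-reduce: drop elements whose leading term is divisible by another's, tail-reduce, and make monic.
Reduced Gröbner basis: {x_2^3 - 91/16x_2^2 + 75/16x_1 + 37/8x_2 + 19/4, x_1^2 + 5x_2 - 6, x_1x_2 - 4x_2^2 + 4x_1 + 4x_2 + 5}.

Buchberger on the second generating set:
h_1 = 4x_1^2 - 8x_1x_2 + 32x_2^2 - 32x_1 - 12x_2 - 64, LT = x_1^2.
h_2 = -6x_1^2 + 7x_1x_2 - 28x_2^2 + 28x_1 - 2x_2 + 70, LT = x_1^2.

S(h_1,h_2): lcm = x_1^2. S = -5/6x_1x_2 + 10/3x_2^2 - 10/3x_1 - 10/3x_2 - 13/3.
  leading term x_1x_2: no divisor's leading term divides it; move -5/6x_1x_2 to the remainder.
  leading term x_2^2: no divisor's leading term divides it; move 10/3x_2^2 to the remainder.
  leading term x_1: no divisor's leading term divides it; move -10/3x_1 to the remainder.
  leading term x_2: no divisor's leading term divides it; move -10/3x_2 to the remainder.
  leading term 1: no divisor's leading term divides it; move -13/3 to the remainder.
  remainder -5/6x_1x_2 + 10/3x_2^2 - 10/3x_1 - 10/3x_2 - 13/3 ≠ 0; add k_3 = -5/6x_1x_2 + 10/3x_2^2 - 10/3x_1 - 10/3x_2 - 13/3 to the basis.

S(h_1,k_3): lcm = x_1^2x_2. S = 2x_1x_2^2 + 8x_2^3 - 4x_1^2 - 12x_1x_2 - 3x_2^2 - 26/5x_1 - 16x_2.
  leading term x_1x_2^2: subtract (-12/5x_2)·k_3 from 2x_1x_2^2 + 8x_2^3 - 4x_1^2 - 12x_1x_2 - 3x_2^2 - 26/5x_1 - 16x_2 → 16x_2^3 - 4x_1^2 - 20x_1x_2 - 11x_2^2 - 26/5x_1 - 132/5x_2
  leading term x_2^3: no divisor's leading term divides it; move 16x_2^3 to the remainder.
  leading term x_1^2: subtract (-1)·h_1 from -4x_1^2 - 20x_1x_2 - 11x_2^2 - 26/5x_1 - 132/5x_2 → -28x_1x_2 + 21x_2^2 - 186/5x_1 - 192/5x_2 - 64
  leading term x_1x_2: subtract (168/5)·k_3 from -28x_1x_2 + 21x_2^2 - 186/5x_1 - 192/5x_2 - 64 → -91x_2^2 + 374/5x_1 + 368/5x_2 + 408/5
  leading term x_2^2: no divisor's leading term divides it; move -91x_2^2 to the remainder.
  leading term x_1: no divisor's leading term divides it; move 374/5x_1 to the remainder.
  leading term x_2: no divisor's leading term divides it; move 368/5x_2 to the remainder.
  leading term 1: no divisor's leading term divides it; move 408/5 to the remainder.
  remainder 16x_2^3 - 91x_2^2 + 374/5x_1 + 368/5x_2 + 408/5 ≠ 0; add k_4 = 16x_2^3 - 91x_2^2 + 374/5x_1 + 368/5x_2 + 408/5 to the basis.

The other S-polynomials (S(h_2,k_3), S(h_1,k_4), S(h_2,k_4), S(k_3,k_4)) all reduce to 0 modulo the current basis, so we have a Gröbner basis.
Inter-reduce: drop elements whose leading term is divisible by another's, tail-reduce, and make monic.
Reduced Gröbner basis: {x_2^3 - 91/16x_2^2 + 187/40x_1 + 23/5x_2 + 51/10, x_1^2 + 5x_2 - 28/5, x_1x_2 - 4x_2^2 + 4x_1 + 4x_2 + 26/5}.

Since the reduced bases disagree, the two ideals are not the same.
The same test decides containment: I ⊆ J iff every generator of I reduces to 0 modulo a Gröbner basis of J.

No, the ideals differ.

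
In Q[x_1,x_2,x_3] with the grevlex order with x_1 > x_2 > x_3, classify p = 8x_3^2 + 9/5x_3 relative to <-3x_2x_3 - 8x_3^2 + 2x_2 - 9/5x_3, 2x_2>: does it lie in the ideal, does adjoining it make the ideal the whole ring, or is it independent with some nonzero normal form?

First compute the reduced Gröbner basis of I by Buchberger's algorithm.
f_1 = -3x_2x_3 - 8x_3^2 + 2x_2 - 9/5x_3, LT = x_2x_3.
f_2 = 2x_2, LT = x_2.

S(f_1,f_2): lcm = x_2x_3. S = 8/3x_3^2 - 2/3x_2 + 3/5x_3.
  reduce S modulo (f_1, f_2):
  remainder 8/3x_3^2 + 3/5x_3 ≠ 0; add h_3 = 8/3x_3^2 + 3/5x_3 to the basis.

The other S-polynomials (S(f_1,h_3), S(f_2,h_3)) all reduce to 0 modulo the current basis, so we have a Gröbner basis.
Inter-reduce: drop elements whose leading term is divisible by another's, tail-reduce, and make monic.
Reduced Gröbner basis: {x_3^2 + 9/40x_3, x_2}.
Label its elements g_1 = x_3^2 + 9/40x_3, g_2 = x_2.

Reduce p = 8x_3^2 + 9/5x_3 modulo G:
  leading term x_3^2: subtract (8)·g_1 from 8x_3^2 + 9/5x_3 → 0
  normal form = 0.
Since the normal form is 0, p ∈ I.

8x_3^2 + 9/5x_3 lies in I (it reduces to 0).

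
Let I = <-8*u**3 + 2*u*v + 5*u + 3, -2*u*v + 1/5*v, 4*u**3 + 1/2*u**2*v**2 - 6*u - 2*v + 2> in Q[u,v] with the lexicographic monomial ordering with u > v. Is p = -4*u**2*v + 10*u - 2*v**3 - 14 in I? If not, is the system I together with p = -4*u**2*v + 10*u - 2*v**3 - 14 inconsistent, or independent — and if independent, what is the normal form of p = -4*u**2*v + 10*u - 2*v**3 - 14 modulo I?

First compute the reduced Gröbner basis of I by Buchberger's algorithm.
f_1 = -8*u**3 + 2*u*v + 5*u + 3, LT = u**3.
f_2 = -2*u*v + 1/5*v, LT = u*v.
f_3 = 4*u**3 + 1/2*u**2*v**2 - 6*u - 2*v + 2, LT = u**3.

S(f_1,f_2): lcm = u**3*v. S = 1/10*u**2*v - 1/4*u*v**2 - 5/8*u*v - 3/8*v.
  leading term u**2*v: subtract (-1/20*u)·f_2 from 1/10*u**2*v - 1/4*u*v**2 - 5/8*u*v - 3/8*v → -1/4*u*v**2 - 123/200*u*v - 3/8*v
  leading term u*v**2: subtract (1/8*v)·f_2 from -1/4*u*v**2 - 123/200*u*v - 3/8*v → -123/200*u*v - 1/40*v**2 - 3/8*v
  leading term u*v: subtract (123/400)·f_2 from -123/200*u*v - 1/40*v**2 - 3/8*v → -1/40*v**2 - 873/2000*v
  leading term v**2: no divisor's leading term divides it; move -1/40*v**2 to the remainder.
  leading term v: no divisor's leading term divides it; move -873/2000*v to the remainder.
  remainder -1/40*v**2 - 873/2000*v ≠ 0; add h_4 = -1/40*v**2 - 873/2000*v to the basis.

S(f_1,f_3): lcm = u**3. S = -1/8*u**2*v**2 - 1/4*u*v + 7/8*u + 1/2*v - 7/8.
  leading term u**2*v**2: subtract (1/16*u*v)·f_2 from -1/8*u**2*v**2 - 1/4*u*v + 7/8*u + 1/2*v - 7/8 → -1/80*u*v**2 - 1/4*u*v + 7/8*u + 1/2*v - 7/8
  leading term u*v**2: subtract (1/160*v)·f_2 from -1/80*u*v**2 - 1/4*u*v + 7/8*u + 1/2*v - 7/8 → -1/4*u*v + 7/8*u - 1/800*v**2 + 1/2*v - 7/8
  leading term u*v: subtract (1/8)·f_2 from -1/4*u*v + 7/8*u - 1/800*v**2 + 1/2*v - 7/8 → 7/8*u - 1/800*v**2 + 19/40*v - 7/8
  leading term u: no divisor's leading term divides it; move 7/8*u to the remainder.
  leading term v**2: subtract (1/20)·h_4 from -1/800*v**2 + 19/40*v - 7/8 → 19873/40000*v - 7/8
  leading term v: no divisor's leading term divides it; move 19873/40000*v to the remainder.
  leading term 1: no divisor's leading term divides it; move -7/8 to the remainder.
  remainder 7/8*u + 19873/40000*v - 7/8 ≠ 0; add h_5 = 7/8*u + 19873/40000*v - 7/8 to the basis.

S(f_2,f_3): lcm = u**3*v. S = -1/8*u**2*v**3 - 1/10*u**2*v + 3/2*u*v + 1/2*v**2 - 1/2*v.
  leading term u**2*v**3: subtract (1/16*u*v**2)·f_2 from -1/8*u**2*v**3 - 1/10*u**2*v + 3/2*u*v + 1/2*v**2 - 1/2*v → -1/10*u**2*v - 1/80*u*v**3 + 3/2*u*v + 1/2*v**2 - 1/2*v
  leading term u**2*v: subtract (1/20*u)·f_2 from -1/10*u**2*v - 1/80*u*v**3 + 3/2*u*v + 1/2*v**2 - 1/2*v → -1/80*u*v**3 + 149/100*u*v + 1/2*v**2 - 1/2*v
  leading term u*v**3: subtract (1/160*v**2)·f_2 from -1/80*u*v**3 + 149/100*u*v + 1/2*v**2 - 1/2*v → 149/100*u*v - 1/800*v**3 + 1/2*v**2 - 1/2*v
  leading term u*v: subtract (-149/200)·f_2 from 149/100*u*v - 1/800*v**3 + 1/2*v**2 - 1/2*v → -1/800*v**3 + 1/2*v**2 - 351/1000*v
  leading term v**3: subtract (1/20*v)·h_4 from -1/800*v**3 + 1/2*v**2 - 351/1000*v → 20873/40000*v**2 - 351/1000*v
  leading term v**2: subtract (-20873/1000)·h_4 from 20873/40000*v**2 - 351/1000*v → -18924129/2000000*v
  leading term v: no divisor's leading term divides it; move -18924129/2000000*v to the remainder.
  remainder -18924129/2000000*v ≠ 0; add h_6 = -18924129/2000000*v to the basis.

The other S-polynomials (S(f_1,h_4), S(f_2,h_4), S(f_3,h_4), S(f_1,h_5), S(f_2,h_5), S(f_3,h_5), S(h_4,h_5), S(f_1,h_6), S(f_2,h_6), S(f_3,h_6), S(h_4,h_6), S(h_5,h_6)) all reduce to 0 modulo the current basis, so we have a Gröbner basis.
Inter-reduce: drop elements whose leading term is divisible by another's, tail-reduce, and make monic.
Reduced Gröbner basis: {u - 1, v}.
Label its elements g_1 = u - 1, g_2 = v.

Reduce p = -4*u**2*v + 10*u - 2*v**3 - 14 modulo G:
  leading term u**2*v: subtract (-4*u*v)·g_1 from -4*u**2*v + 10*u - 2*v**3 - 14 → -4*u*v + 10*u - 2*v**3 - 14
  leading term u*v: subtract (-4*v)·g_1 from -4*u*v + 10*u - 2*v**3 - 14 → 10*u - 2*v**3 - 4*v - 14
  leading term u: subtract (10)·g_1 from 10*u - 2*v**3 - 4*v - 14 → -2*v**3 - 4*v - 4
  leading term v**3: subtract (-2*v**2)·g_2 from -2*v**3 - 4*v - 4 → -4*v - 4
  leading term v: subtract (-4)·g_2 from -4*v - 4 → -4
  leading term 1: no divisor's leading term divides it; move -4 to the remainder.
  normal form = -4.
The normal form is nonzero, so p ∉ I. Since p minus its normal form lies in I, I + (p) = I + (r) where r = -4; decide whether this ideal is the whole ring.
Here r = -4 is a nonzero constant, hence a unit: 1 ∈ I + (p), the Gröbner basis of I + (p) is {1}, and the enlarged system has no common solution — adjoining p is inconsistent.

Adjoining -4*u**2*v + 10*u - 2*v**3 - 14 makes the ideal the whole ring: the system is inconsistent.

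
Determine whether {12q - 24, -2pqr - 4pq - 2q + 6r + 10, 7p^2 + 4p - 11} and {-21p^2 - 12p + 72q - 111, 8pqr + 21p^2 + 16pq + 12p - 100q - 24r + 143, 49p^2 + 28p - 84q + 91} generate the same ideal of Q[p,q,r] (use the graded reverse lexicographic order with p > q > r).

Yes, the ideals are equal.

Two ideals are equal iff their reduced Gröbner bases coincide (the reduced basis is unique for a fixed ordering).
Buchberger on the first generating set:
f_1 = 12q - 24, LT = q.
f_2 = -2pqr - 4pq - 2q + 6r + 10, LT = pqr.
f_3 = 7p^2 + 4p - 11, LT = p^2.

S(f_1,f_2): lcm = pqr. S = -2pq - 2pr - q + 3r + 5.
  reduce S modulo (f_1, f_2, f_3):
  remainder -2pr - 4p + 3r + 3 ≠ 0; add g_4 = -2pr - 4p + 3r + 3 to the basis.

S(f_2,f_3): lcm = p^2qr. S = 2p^2q - 4/7pqr + pq - 3pr + 11/7qr - 5p.
  reduce S modulo (f_1, f_2, f_3, g_4):
  remainder 3p - 43/14r + 1/14 ≠ 0; add g_5 = 3p - 43/14r + 1/14 to the basis.

S(f_2,g_5): lcm = pqr. S = 43/42qr^2 + 2pq - 1/42qr + q - 3r - 5.
  reduce S modulo (f_1, f_2, f_3, g_4, g_5):
  remainder 43/21r^2 + 22/21r - 65/21 ≠ 0; add g_6 = 43/21r^2 + 22/21r - 65/21 to the basis.

The other S-polynomials (S(f_1,f_3), S(f_1,g_4), S(f_2,g_4), S(f_3,g_4), S(f_1,g_5), S(f_3,g_5), S(g_4,g_5), S(f_1,g_6), S(f_2,g_6), S(f_3,g_6), S(g_4,g_6), S(g_5,g_6)) all reduce to 0 modulo the current basis, so we have a Gröbner basis.
Inter-reduce: drop elements whose leading term is divisible by another's, tail-reduce, and make monic.
Reduced Gröbner basis: {r^2 + 22/43r - 65/43, p - 43/42r + 1/42, q - 2}.

Buchberger on the second generating set:
h_1 = -21p^2 - 12p + 72q - 111, LT = p^2.
h_2 = 8pqr + 21p^2 + 16pq + 12p - 100q - 24r + 143, LT = pqr.
h_3 = 49p^2 + 28p - 84q + 91, LT = p^2.

S(h_1,h_2): lcm = p^2qr. S = -21/8p^3 - 2p^2q + 4/7pqr - 24/7q^2r - 3/2p^2 + 25/2pq + 3pr + 37/7qr - 143/8p.
  reduce S modulo (h_1, h_2, h_3):
  remainder -24/7q^2r + 7/2pq - 48/7q^2 + 3pr + 37/7qr - 4p + 88/7q + 12/7r - 16/7 ≠ 0; add k_4 = -24/7q^2r + 7/2pq - 48/7q^2 + 3pr + 37/7qr - 4p + 88/7q + 12/7r - 16/7 to the basis.

S(h_1,h_3): lcm = p^2. S = -12/7q + 24/7.
  reduce S modulo (h_1, h_2, h_3, k_4):
  remainder -12/7q + 24/7 ≠ 0; add k_5 = -12/7q + 24/7 to the basis.

S(h_2,h_3): lcm = p^2qr. S = 21/8p^3 + 2p^2q - 4/7pqr + 12/7q^2r + 3/2p^2 - 25/2pq - 3pr - 13/7qr + 143/8p.
  reduce S modulo (h_1, h_2, h_3, k_4, k_5):
  remainder -3/2pr - 3/2p + 5/7r + 16/7 ≠ 0; add k_6 = -3/2pr - 3/2p + 5/7r + 16/7 to the basis.

S(h_2,k_5): lcm = pqr. S = 21/8p^2 + 2pq + 2pr + 3/2p - 25/2q - 3r + 143/8.
  reduce S modulo (h_1, h_2, h_3, k_4, k_5, k_6):
  remainder 2p - 43/21r + 1/21 ≠ 0; add k_7 = 2p - 43/21r + 1/21 to the basis.

S(h_2,k_7): lcm = pqr. S = 43/42qr^2 + 21/8p^2 + 2pq - 1/42qr + 3/2p - 25/2q - 3r + 143/8.
  reduce S modulo (h_1, h_2, h_3, k_4, k_5, k_6, k_7):
  remainder 43/21r^2 + 22/21r - 65/21 ≠ 0; add k_8 = 43/21r^2 + 22/21r - 65/21 to the basis.

The other S-polynomials (S(h_1,k_4), S(h_2,k_4), S(h_3,k_4), S(h_1,k_5), S(h_3,k_5), S(k_4,k_5), S(h_1,k_6), S(h_2,k_6), S(h_3,k_6), S(k_4,k_6), S(k_5,k_6), S(h_1,k_7), S(h_3,k_7), S(k_4,k_7), S(k_5,k_7), S(k_6,k_7), S(h_1,k_8), S(h_2,k_8), S(h_3,k_8), S(k_4,k_8), S(k_5,k_8), S(k_6,k_8), S(k_7,k_8)) all reduce to 0 modulo the current basis, so we have a Gröbner basis.
Inter-reduce: drop elements whose leading term is divisible by another's, tail-reduce, and make monic.
Reduced Gröbner basis: {r^2 + 22/43r - 65/43, p - 43/42r + 1/42, q - 2}.

Same reduced basis, so the two generating sets span the same ideal.
The same test decides containment: I ⊆ J iff every generator of I reduces to 0 modulo a Gröbner basis of J.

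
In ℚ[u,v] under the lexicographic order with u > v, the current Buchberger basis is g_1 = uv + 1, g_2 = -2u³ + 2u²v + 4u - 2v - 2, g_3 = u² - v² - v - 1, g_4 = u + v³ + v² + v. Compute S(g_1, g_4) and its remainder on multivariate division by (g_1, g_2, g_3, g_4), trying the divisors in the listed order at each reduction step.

lcm(LM(g_1), LM(g_4)) = uv.
S = (lcm/LT(g_1))·g_1 − (lcm/LT(g_4))·g_4 = -v⁴ - v³ - v² + 1.
Reduce S modulo (g_1, g_2, g_3, g_4) in that order:
  leading term v⁴: no divisor's leading term divides it; move -v⁴ to the remainder.
  leading term v³: no divisor's leading term divides it; move -v³ to the remainder.
  leading term v²: no divisor's leading term divides it; move -v² to the remainder.
  leading term 1: no divisor's leading term divides it; move 1 to the remainder.
The remainder -v⁴ - v³ - v² + 1 is nonzero, so it would be added as the next basis element.

S(g_1, g_4) = -v⁴ - v³ - v² + 1; remainder on division = -v⁴ - v³ - v² + 1.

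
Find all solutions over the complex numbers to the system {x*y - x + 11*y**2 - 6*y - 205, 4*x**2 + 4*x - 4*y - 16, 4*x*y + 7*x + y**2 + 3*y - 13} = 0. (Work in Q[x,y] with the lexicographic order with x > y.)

{(-1, -4)}

Compute a lex Gröbner basis by Buchberger's algorithm.
f_1 = x*y - x + 11*y**2 - 6*y - 205, LT = x*y.
f_2 = 4*x**2 + 4*x - 4*y - 16, LT = x**2.
f_3 = 4*x*y + 7*x + y**2 + 3*y - 13, LT = x*y.

S(f_1,f_2): lcm = x**2*y. S = -x**2 + 11*x*y**2 - 7*x*y - 205*x + y**2 + 4*y.
  reduce S modulo (f_1, f_2, f_3):
  remainder -200*x - 121*y**3 + 23*y**2 + 2282*y + 816 ≠ 0; add h_4 = -200*x - 121*y**3 + 23*y**2 + 2282*y + 816 to the basis.

S(f_1,f_3): lcm = x*y. S = -11/4*x + 43/4*y**2 - 27/4*y - 807/4.
  reduce S modulo (f_1, f_2, f_3, h_4):
  remainder 1331/800*y**3 + 8347/800*y**2 - 15251/400*y - 21297/100 ≠ 0; add h_5 = 1331/800*y**3 + 8347/800*y**2 - 15251/400*y - 21297/100 to the basis.

S(f_2,f_3): lcm = x**2*y. S = -7/4*x**2 - 1/4*x*y**2 + 1/4*x*y + 13/4*x - y**2 - 4*y.
  reduce S modulo (f_1, f_2, f_3, h_4, h_5):
  remainder -97/484*y**2 - 1513/242*y - 2638/121 ≠ 0; add h_6 = -97/484*y**2 - 1513/242*y - 2638/121 to the basis.

S(f_1,h_4): lcm = x*y. S = -x - 121/200*y**4 + 23/200*y**3 + 2241/100*y**2 - 48/25*y - 205.
  reduce S modulo (f_1, f_2, f_3, h_4, h_5, h_6):
  remainder 7427160/11737*y + 29708640/11737 ≠ 0; add h_7 = 7427160/11737*y + 29708640/11737 to the basis.

The other S-polynomials (S(f_2,h_4), S(f_3,h_4), S(f_1,h_5), S(f_2,h_5), S(f_3,h_5), S(h_4,h_5), S(f_1,h_6), S(f_2,h_6), S(f_3,h_6), S(h_4,h_6), S(h_5,h_6), S(f_1,h_7), S(f_2,h_7), S(f_3,h_7), S(h_4,h_7), S(h_5,h_7), S(h_6,h_7)) all reduce to 0 modulo the current basis, so we have a Gröbner basis.
Inter-reduce: drop elements whose leading term is divisible by another's, tail-reduce, and make monic.
Reduced Gröbner basis: {x + 1, y + 4}.

The lex basis is triangular: the last element involves only y. Solving y + 4 = 0 gives y ∈ {-4}; substituting each value into the earlier elements determines the remaining variables.
  y = -4: the earlier basis element becomes x + 1 = 0, giving x = -1 — point (-1, -4).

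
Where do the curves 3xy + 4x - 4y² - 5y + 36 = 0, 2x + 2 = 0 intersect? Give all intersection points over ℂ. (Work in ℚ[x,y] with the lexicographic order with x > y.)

Compute a lex Gröbner basis by Buchberger's algorithm.
f_1 = 3xy + 4x - 4y² - 5y + 36, LT = xy.
f_2 = 2x + 2, LT = x.

S(f_1,f_2): lcm = xy. S = 4/3x - 4/3y² - 8/3y + 12.
  leading term x: subtract (⅔)·f_2 from 4/3x - 4/3y² - 8/3y + 12 → -4/3y² - 8/3y + 32/3
  leading term y²: no divisor's leading term divides it; move -4/3y² to the remainder.
  leading term y: no divisor's leading term divides it; move -8/3y to the remainder.
  leading term 1: no divisor's leading term divides it; move 32/3 to the remainder.
  remainder -4/3y² - 8/3y + 32/3 ≠ 0; add h_3 = -4/3y² - 8/3y + 32/3 to the basis.

The other S-polynomials (S(f_1,h_3), S(f_2,h_3)) all reduce to 0 modulo the current basis, so we have a Gröbner basis.
Inter-reduce: drop elements whose leading term is divisible by another's, tail-reduce, and make monic.
Reduced Gröbner basis: {x + 1, y² + 2y - 8}.

A lex Gröbner basis eliminates variables successively. Here y² + 2y - 8 depends only on y, with roots {-4, 2}; lifting each root through the earlier basis elements recovers the full solutions.
  y = -4: the earlier basis element becomes x + 1 = 0, giving x = -1 — point (-1, -4).
  y = 2: the earlier basis element becomes x + 1 = 0, giving x = -1 — point (-1, 2).

{(-1, -4), (-1, 2)}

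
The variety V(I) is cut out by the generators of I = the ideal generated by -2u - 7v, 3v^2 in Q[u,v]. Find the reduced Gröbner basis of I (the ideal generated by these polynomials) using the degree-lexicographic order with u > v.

f_1 = -2u - 7v, LT = u.
f_2 = 3v^2, LT = v^2.

The S-polynomials (S(f_1,f_2)) all reduce to 0 modulo the current basis, so we have a Gröbner basis.

G = {v^2, u + 7/2v}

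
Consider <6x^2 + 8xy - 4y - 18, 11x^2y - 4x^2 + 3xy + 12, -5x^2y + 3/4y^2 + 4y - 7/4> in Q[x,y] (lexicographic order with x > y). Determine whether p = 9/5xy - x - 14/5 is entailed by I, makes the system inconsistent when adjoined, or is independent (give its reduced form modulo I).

9/5xy - x - 14/5 lies in I (it reduces to 0).

First compute the reduced Gröbner basis of I by Buchberger's algorithm.
f_1 = 6x^2 + 8xy - 4y - 18, LT = x^2.
f_2 = 11x^2y - 4x^2 + 3xy + 12, LT = x^2y.
f_3 = -5x^2y + 3/4y^2 + 4y - 7/4, LT = x^2y.

S(f_1,f_2): lcm = x^2y. S = 4/11x^2 + 4/3xy^2 - 3/11xy - 2/3y^2 - 3y - 12/11.
  leading term x^2: subtract (2/33)·f_1 from 4/11x^2 + 4/3xy^2 - 3/11xy - 2/3y^2 - 3y - 12/11 → 4/3xy^2 - 25/33xy - 2/3y^2 - 91/33y
  leading term xy^2: no divisor's leading term divides it; move 4/3xy^2 to the remainder.
  leading term xy: no divisor's leading term divides it; move -25/33xy to the remainder.
  leading term y^2: no divisor's leading term divides it; move -2/3y^2 to the remainder.
  leading term y: no divisor's leading term divides it; move -91/33y to the remainder.
  remainder 4/3xy^2 - 25/33xy - 2/3y^2 - 91/33y ≠ 0; add h_4 = 4/3xy^2 - 25/33xy - 2/3y^2 - 91/33y to the basis.

S(f_1,f_3): lcm = x^2y. S = 4/3xy^2 - 31/60y^2 - 11/5y - 7/20.
  leading term xy^2: subtract (1)·h_4 from 4/3xy^2 - 31/60y^2 - 11/5y - 7/20 → 25/33xy + 3/20y^2 + 92/165y - 7/20
  leading term xy: no divisor's leading term divides it; move 25/33xy to the remainder.
  leading term y^2: no divisor's leading term divides it; move 3/20y^2 to the remainder.
  leading term y: no divisor's leading term divides it; move 92/165y to the remainder.
  leading term 1: no divisor's leading term divides it; move -7/20 to the remainder.
  remainder 25/33xy + 3/20y^2 + 92/165y - 7/20 ≠ 0; add h_5 = 25/33xy + 3/20y^2 + 92/165y - 7/20 to the basis.

S(f_1,h_4): lcm = x^2y^2. S = 25/44x^2y + 4/3xy^3 + 1/2xy^2 + 91/44xy - 2/3y^3 - 3y^2.
  leading term x^2y: subtract (25/264y)·f_1 from 25/44x^2y + 4/3xy^3 + 1/2xy^2 + 91/44xy - 2/3y^3 - 3y^2 → 4/3xy^3 - 17/66xy^2 + 91/44xy - 2/3y^3 - 173/66y^2 + 75/44y
  leading term xy^3: subtract (y)·h_4 from 4/3xy^3 - 17/66xy^2 + 91/44xy - 2/3y^3 - 173/66y^2 + 75/44y → 1/2xy^2 + 91/44xy + 3/22y^2 + 75/44y
  leading term xy^2: subtract (3/8)·h_4 from 1/2xy^2 + 91/44xy + 3/22y^2 + 75/44y → 207/88xy + 17/44y^2 + 241/88y
  leading term xy: subtract (621/200)·h_5 from 207/88xy + 17/44y^2 + 241/88y → -3493/44000y^2 + 11081/11000y + 4347/4000
  leading term y^2: no divisor's leading term divides it; move -3493/44000y^2 to the remainder.
  leading term y: no divisor's leading term divides it; move 11081/11000y to the remainder.
  leading term 1: no divisor's leading term divides it; move 4347/4000 to the remainder.
  remainder -3493/44000y^2 + 11081/11000y + 4347/4000 ≠ 0; add h_6 = -3493/44000y^2 + 11081/11000y + 4347/4000 to the basis.

S(f_3,h_4): lcm = x^2y^2. S = 25/44x^2y + 1/2xy^2 + 91/44xy - 3/20y^3 - 4/5y^2 + 7/20y.
  leading term x^2y: subtract (25/264y)·f_1 from 25/44x^2y + 1/2xy^2 + 91/44xy - 3/20y^3 - 4/5y^2 + 7/20y → -17/66xy^2 + 91/44xy - 3/20y^3 - 139/330y^2 + 113/55y
  leading term xy^2: subtract (-17/88)·h_4 from -17/66xy^2 + 91/44xy - 3/20y^3 - 139/330y^2 + 113/55y → 5581/2904xy - 3/20y^3 - 11/20y^2 + 22097/14520y
  leading term xy: subtract (5581/2200)·h_5 from 5581/2904xy - 3/20y^3 - 11/20y^2 + 22097/14520y → -3/20y^3 - 40943/44000y^2 + 1181/11000y + 39067/44000
  leading term y^3: subtract (6600/3493y)·h_6 from -3/20y^3 - 40943/44000y^2 + 1181/11000y + 39067/44000 → -62221757/21956000y^2 - 10681831/5489000y + 39067/44000
  leading term y^2: subtract (62221757/1743007)·h_6 from -62221757/21956000y^2 - 10681831/5489000y + 39067/44000 → -103827275/2739011y - 103827275/2739011
  leading term y: no divisor's leading term divides it; move -103827275/2739011y to the remainder.
  leading term 1: no divisor's leading term divides it; move -103827275/2739011 to the remainder.
  remainder -103827275/2739011y - 103827275/2739011 ≠ 0; add h_7 = -103827275/2739011y - 103827275/2739011 to the basis.

S(f_1,h_5): lcm = x^2y. S = 1703/1500xy^2 - 92/125xy + 231/500x - 2/3y^2 - 3y.
  leading term xy^2: subtract (1703/2000)·h_4 from 1703/1500xy^2 - 92/125xy + 231/500x - 2/3y^2 - 3y → -6001/66000xy + 231/500x - 99/1000y^2 - 43027/66000y
  leading term xy: subtract (-6001/50000)·h_5 from -6001/66000xy + 231/500x - 99/1000y^2 - 43027/66000y → 231/500x - 80997/1000000y^2 - 146251/250000y - 42007/1000000
  leading term x: no divisor's leading term divides it; move 231/500x to the remainder.
  leading term y^2: subtract (127281/124750)·h_6 from -80997/1000000y^2 - 146251/250000y - 42007/1000000 → -80479/49900y - 143563/124750
  leading term y: subtract (441749231/10382727500)·h_7 from -80479/49900y - 143563/124750 → 231/500
  leading term 1: no divisor's leading term divides it; move 231/500 to the remainder.
  remainder 231/500x + 231/500 ≠ 0; add h_8 = 231/500x + 231/500 to the basis.

The other S-polynomials (S(f_2,f_3), S(f_2,h_4), S(f_2,h_5), S(f_3,h_5), S(h_4,h_5), S(f_1,h_6), S(f_2,h_6), S(f_3,h_6), S(h_4,h_6), S(h_5,h_6), S(f_1,h_7), S(f_2,h_7), S(f_3,h_7), S(h_4,h_7), S(h_5,h_7), S(h_6,h_7), S(f_1,h_8), S(f_2,h_8), S(f_3,h_8), S(h_4,h_8), S(h_5,h_8), S(h_6,h_8), S(h_7,h_8)) all reduce to 0 modulo the current basis, so we have a Gröbner basis.
Inter-reduce: drop elements whose leading term is divisible by another's, tail-reduce, and make monic.
Reduced Gröbner basis: {x + 1, y + 1}.
Label its elements g_1 = x + 1, g_2 = y + 1.

Reduce p = 9/5xy - x - 14/5 modulo G:
  leading term xy: subtract (9/5y)·g_1 from 9/5xy - x - 14/5 → -x - 9/5y - 14/5
  leading term x: subtract (-1)·g_1 from -x - 9/5y - 14/5 → -9/5y - 9/5
  leading term y: subtract (-9/5)·g_2 from -9/5y - 9/5 → 0
  normal form = 0.
Since the normal form is 0, p ∈ I.

Ideal membership is decidable via reduction modulo a Gröbner basis.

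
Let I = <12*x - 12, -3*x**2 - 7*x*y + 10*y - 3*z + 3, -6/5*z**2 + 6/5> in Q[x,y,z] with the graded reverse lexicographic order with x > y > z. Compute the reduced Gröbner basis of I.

f_1 = 12*x - 12, LT = x.
f_2 = -3*x**2 - 7*x*y + 10*y - 3*z + 3, LT = x**2.
f_3 = -6/5*z**2 + 6/5, LT = z**2.

S(f_1,f_2): lcm = x**2. S = -7/3*x*y - x + 10/3*y - z + 1.
  leading term x*y: subtract (-7/36*y)·f_1 from -7/3*x*y - x + 10/3*y - z + 1 → -x + y - z + 1
  leading term x: subtract (-1/12)·f_1 from -x + y - z + 1 → y - z
  leading term y: no divisor's leading term divides it; move y to the remainder.
  leading term z: no divisor's leading term divides it; move -z to the remainder.
  remainder y - z ≠ 0; add g_4 = y - z to the basis.

S(f_1,f_3): leading monomials are coprime, so the S-polynomial reduces to 0 (Buchberger's first criterion).
S(f_2,f_3): leading monomials are coprime, so the S-polynomial reduces to 0 (Buchberger's first criterion).
S(f_1,g_4): leading monomials are coprime, so the S-polynomial reduces to 0 (Buchberger's first criterion).
S(f_2,g_4): leading monomials are coprime, so the S-polynomial reduces to 0 (Buchberger's first criterion).
S(f_3,g_4): leading monomials are coprime, so the S-polynomial reduces to 0 (Buchberger's first criterion).
Every S-polynomial of the final basis reduces to 0, so we have a Gröbner basis.
Inter-reduce: drop elements whose leading term is divisible by another's, tail-reduce, and make monic.

G = {z**2 - 1, x - 1, y - z}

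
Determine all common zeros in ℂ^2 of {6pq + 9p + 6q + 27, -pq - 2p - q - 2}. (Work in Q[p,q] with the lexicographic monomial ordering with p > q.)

Compute a lex Gröbner basis by Buchberger's algorithm.
f_1 = 6pq + 9p + 6q + 27, LT = pq.
f_2 = -pq - 2p - q - 2, LT = pq.

S(f_1,f_2): lcm = pq. S = -1/2p + 5/2.
  reduce S modulo (f_1, f_2):
  remainder -1/2p + 5/2 ≠ 0; add h_3 = -1/2p + 5/2 to the basis.

S(f_1,h_3): lcm = pq. S = 3/2p + 6q + 9/2.
  reduce S modulo (f_1, f_2, h_3):
  remainder 6q + 12 ≠ 0; add h_4 = 6q + 12 to the basis.

The other S-polynomials (S(f_2,h_3), S(f_1,h_4), S(f_2,h_4), S(h_3,h_4)) all reduce to 0 modulo the current basis, so we have a Gröbner basis.
Inter-reduce: drop elements whose leading term is divisible by another's, tail-reduce, and make monic.
Reduced Gröbner basis: {p - 5, q + 2}.

From the last basis element, q + 2 = 0, so q takes values in {-2}. Each choice, substituted upward through the basis, yields the corresponding point(s) of the solution set.
  q = -2: the earlier basis element becomes p - 5 = 0, giving p = 5 — point (5, -2).

{(5, -2)}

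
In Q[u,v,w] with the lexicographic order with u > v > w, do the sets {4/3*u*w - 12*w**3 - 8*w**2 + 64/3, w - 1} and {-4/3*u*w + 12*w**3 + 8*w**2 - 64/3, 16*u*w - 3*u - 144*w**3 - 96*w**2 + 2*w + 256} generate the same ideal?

Two ideals are equal iff their reduced Gröbner bases coincide (the reduced basis is unique for a fixed ordering).
Buchberger on the first generating set:
f_1 = 4/3*u*w - 12*w**3 - 8*w**2 + 64/3, LT = u*w.
f_2 = w - 1, LT = w.

S(f_1,f_2): lcm = u*w. S = u - 9*w**3 - 6*w**2 + 16.
  leading term u: no divisor's leading term divides it; move u to the remainder.
  leading term w**3: subtract (-9*w**2)·f_2 from -9*w**3 - 6*w**2 + 16 → -15*w**2 + 16
  leading term w**2: subtract (-15*w)·f_2 from -15*w**2 + 16 → -15*w + 16
  leading term w: subtract (-15)·f_2 from -15*w + 16 → 1
  leading term 1: no divisor's leading term divides it; move 1 to the remainder.
  remainder u + 1 ≠ 0; add g_3 = u + 1 to the basis.

The other S-polynomials (S(f_1,g_3), S(f_2,g_3)) all reduce to 0 modulo the current basis, so we have a Gröbner basis.
Inter-reduce: drop elements whose leading term is divisible by another's, tail-reduce, and make monic.
Reduced Gröbner basis: {u + 1, w - 1}.

Buchberger on the second generating set:
h_1 = -4/3*u*w + 12*w**3 + 8*w**2 - 64/3, LT = u*w.
h_2 = 16*u*w - 3*u - 144*w**3 - 96*w**2 + 2*w + 256, LT = u*w.

S(h_1,h_2): lcm = u*w. S = 3/16*u - 1/8*w.
  leading term u: no divisor's leading term divides it; move 3/16*u to the remainder.
  leading term w: no divisor's leading term divides it; move -1/8*w to the remainder.
  remainder 3/16*u - 1/8*w ≠ 0; add k_3 = 3/16*u - 1/8*w to the basis.

S(h_1,k_3): lcm = u*w. S = -9*w**3 - 16/3*w**2 + 16.
  leading term w**3: no divisor's leading term divides it; move -9*w**3 to the remainder.
  leading term w**2: no divisor's leading term divides it; move -16/3*w**2 to the remainder.
  leading term 1: no divisor's leading term divides it; move 16 to the remainder.
  remainder -9*w**3 - 16/3*w**2 + 16 ≠ 0; add k_4 = -9*w**3 - 16/3*w**2 + 16 to the basis.

The other S-polynomials (S(h_2,k_3), S(h_1,k_4), S(h_2,k_4), S(k_3,k_4)) all reduce to 0 modulo the current basis, so we have a Gröbner basis.
Inter-reduce: drop elements whose leading term is divisible by another's, tail-reduce, and make monic.
Reduced Gröbner basis: {u - 2/3*w, w**3 + 16/27*w**2 - 16/9}.

The bases are distinct; the ideals are different.

No, the ideals differ.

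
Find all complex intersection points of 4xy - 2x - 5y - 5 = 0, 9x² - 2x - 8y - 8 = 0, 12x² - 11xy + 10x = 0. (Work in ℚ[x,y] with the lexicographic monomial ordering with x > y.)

{(0, -1)}

Compute a lex Gröbner basis by Buchberger's algorithm.
f_1 = 4xy - 2x - 5y - 5, LT = xy.
f_2 = 9x² - 2x - 8y - 8, LT = x².
f_3 = 12x² - 11xy + 10x, LT = x².

S(f_1,f_2): lcm = x²y. S = -½x² - 37/36xy - 5/4x + 8/9y² + 8/9y.
  reduce S modulo (f_1, f_2, f_3):
  remainder -15/8x + 8/9y² - 121/144y - 83/48 ≠ 0; add h_4 = -15/8x + 8/9y² - 121/144y - 83/48 to the basis.

S(f_1,f_3): lcm = x²y. S = -½x² + 11/12xy² - 25/12xy - 5/4x.
  reduce S modulo (f_1, f_2, f_3, h_4):
  remainder 2243/19440y² - 1729/4860y - 3053/6480 ≠ 0; add h_5 = 2243/19440y² - 1729/4860y - 3053/6480 to the basis.

S(f_2,f_3): lcm = x². S = 11/12xy - 19/18x - 8/9y - 8/9.
  reduce S modulo (f_1, f_2, f_3, h_4, h_5):
  remainder -18755/53832y - 18755/53832 ≠ 0; add h_6 = -18755/53832y - 18755/53832 to the basis.

The other S-polynomials (S(f_1,h_4), S(f_2,h_4), S(f_3,h_4), S(f_1,h_5), S(f_2,h_5), S(f_3,h_5), S(h_4,h_5), S(f_1,h_6), S(f_2,h_6), S(f_3,h_6), S(h_4,h_6), S(h_5,h_6)) all reduce to 0 modulo the current basis, so we have a Gröbner basis.
Inter-reduce: drop elements whose leading term is divisible by another's, tail-reduce, and make monic.
Reduced Gröbner basis: {x, y + 1}.

The lex basis is triangular: the last element involves only y. Solving y + 1 = 0 gives y ∈ {-1}; substituting each value into the earlier elements determines the remaining variables.
  y = -1: the earlier basis element becomes x = 0, giving x = 0 — point (0, -1).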